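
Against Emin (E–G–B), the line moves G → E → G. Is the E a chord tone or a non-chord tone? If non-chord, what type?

Chord tone (the root of E minor triad).

E minor triad contains E, G, B; E is the root, so it is a chord tone.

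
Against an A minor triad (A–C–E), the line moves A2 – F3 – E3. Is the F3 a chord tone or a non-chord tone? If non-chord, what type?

The harmony at that moment is A minor triad (A, C, E); F3 is not a chord tone.
It is approached by leap up from A2 and left by step down to E3.
Leap in, step out — an appoggiatura.

Non-chord tone — an appoggiatura.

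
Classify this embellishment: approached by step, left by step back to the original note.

Neighbor tone.

Approach: by step. Departure: by step in the opposite direction, back to the starting pitch.
Stepwise on both sides but reversing to return to the same chord tone — a neighbor tone. (Had it continued onward in the same direction it would be a passing tone instead.)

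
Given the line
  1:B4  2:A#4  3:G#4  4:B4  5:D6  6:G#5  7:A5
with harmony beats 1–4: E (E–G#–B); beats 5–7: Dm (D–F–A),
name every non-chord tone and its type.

The harmony at that moment is E major triad (E, G#, B); A#4 is not a chord tone.
It is approached by step down from B4 and left by step down to G#4.
Step in, step out in the same direction — a passing tone.
The harmony at that moment is D minor triad (D, F, A); G#5 is not a chord tone.
It is approached by leap down from D6 and left by step up to A5.
Leap in, step out — an appoggiatura.

A#4 (beat 2) — passing tone; G#5 (beat 6) — appoggiatura.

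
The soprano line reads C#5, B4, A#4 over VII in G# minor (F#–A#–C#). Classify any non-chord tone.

B4 is a passing tone.

The harmony at that moment is F# major triad (F#, A#, C#); B4 is not a chord tone.
It is approached by step down from C#5 and left by step down to A#4.
Step in, step out in the same direction — a passing tone.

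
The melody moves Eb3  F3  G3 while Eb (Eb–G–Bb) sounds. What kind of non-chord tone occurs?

F3 is a passing tone.

The harmony at that moment is Eb major triad (Eb, G, Bb); F3 is not a chord tone.
It is approached by step up from Eb3 and left by step up to G3.
Step in, step out in the same direction — a passing tone.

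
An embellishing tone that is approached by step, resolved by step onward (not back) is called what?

Approach: by step. Departure: by step, continuing in the same direction.
Stepwise on both sides with no change of direction means the note fills in the space between two different chord tones — a passing tone. (Had it turned back to its starting note it would be a neighbor tone instead.)

Passing tone.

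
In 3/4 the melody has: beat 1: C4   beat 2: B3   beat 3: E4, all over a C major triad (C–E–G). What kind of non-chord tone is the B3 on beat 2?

The harmony at that moment is C major triad (C, E, G); B3 is not a chord tone.
It is approached by step down from C4 and left by leap up to E4.
Step in, leap out, on a weak beat — an escape tone.

Escape tone.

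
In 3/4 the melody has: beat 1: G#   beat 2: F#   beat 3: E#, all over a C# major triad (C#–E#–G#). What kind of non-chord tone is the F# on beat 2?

The harmony at that moment is C# major triad (C#, E#, G#); F# is not a chord tone.
It is approached by step down from G# and left by step down to E#.
Step in, step out in the same direction — a passing tone.

Passing tone.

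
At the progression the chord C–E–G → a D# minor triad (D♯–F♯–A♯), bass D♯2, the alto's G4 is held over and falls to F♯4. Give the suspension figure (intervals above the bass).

4–3 suspension.

At the second chord the bass is D♯2. The suspended G4 lies a fourth above the bass; after resolving down by step to F♯4, the interval above the bass becomes a third.
Suspension figures are named by those two intervals: 4–3.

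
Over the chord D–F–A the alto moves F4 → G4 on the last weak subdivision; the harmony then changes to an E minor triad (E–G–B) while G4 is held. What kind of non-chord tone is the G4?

The harmony at that moment is D minor triad (D, F, A); G4 is not a chord tone.
It is approached by step up from F4 and then sustained as the same pitch into the next harmony.
Arriving early and becoming a chord tone when the harmony changes — an anticipation.

G4 is an anticipation.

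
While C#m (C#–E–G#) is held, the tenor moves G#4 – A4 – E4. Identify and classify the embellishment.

The harmony at that moment is C# minor triad (C#, E, G#); A4 is not a chord tone.
It is approached by step up from G#4 and left by leap down to E4.
Step in, leap out — an escape tone.

A4 is an escape tone.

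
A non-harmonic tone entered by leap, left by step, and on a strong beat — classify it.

Approach: by leap. Departure: by step. Metric position: strong.
Leap in, step out, in a metrically strong position — an appoggiatura. (It is the mirror image of the escape tone, which steps in and leaps out from a weak position.)

Appoggiatura.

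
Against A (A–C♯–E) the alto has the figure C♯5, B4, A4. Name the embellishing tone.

The harmony at that moment is A major triad (A, C♯, E); B4 is not a chord tone.
It is approached by step down from C♯5 and left by step down to A4.
Step in, step out in the same direction — a passing tone.

B4 is a passing tone.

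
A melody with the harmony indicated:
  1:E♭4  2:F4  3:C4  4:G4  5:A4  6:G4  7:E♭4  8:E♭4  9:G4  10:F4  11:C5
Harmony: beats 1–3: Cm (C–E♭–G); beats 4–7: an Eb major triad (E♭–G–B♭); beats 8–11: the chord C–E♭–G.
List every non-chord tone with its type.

F4 (beat 2) — escape tone; A4 (beat 5) — neighbor tone; F4 (beat 10) — escape tone.

The harmony at that moment is C minor triad (C, E♭, G); F4 is not a chord tone.
It is approached by step up from E♭4 and left by leap down to C4.
Step in, leap out — an escape tone.
The harmony at that moment is E♭ major triad (E♭, G, B♭); A4 is not a chord tone.
It is approached by step up from G4 and left by step down to G4.
Step away and step back to the same note — a neighbor tone (upper neighbor).
The harmony at that moment is C minor triad (C, E♭, G); F4 is not a chord tone.
It is approached by step down from G4 and left by leap up to C5.
Step in, leap out — an escape tone.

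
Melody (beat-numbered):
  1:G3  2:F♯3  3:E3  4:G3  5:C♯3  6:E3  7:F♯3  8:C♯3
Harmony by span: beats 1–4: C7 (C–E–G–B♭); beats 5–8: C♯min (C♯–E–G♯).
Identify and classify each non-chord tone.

F♯3 (beat 2) — passing tone; F♯3 (beat 7) — escape tone.

The harmony at that moment is C dominant seventh chord (C, E, G, B♭); F♯3 is not a chord tone.
It is approached by step down from G3 and left by step down to E3.
Step in, step out in the same direction — a passing tone.
The harmony at that moment is C♯ minor triad (C♯, E, G♯); F♯3 is not a chord tone.
It is approached by step up from E3 and left by leap down to C♯3.
Step in, leap out — an escape tone.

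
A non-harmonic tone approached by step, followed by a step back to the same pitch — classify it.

Approach: by step. Departure: by step in the opposite direction, back to the starting pitch.
Stepwise on both sides but reversing to return to the same chord tone — a neighbor tone. (Had it continued onward in the same direction it would be a passing tone instead.)

Neighbor tone.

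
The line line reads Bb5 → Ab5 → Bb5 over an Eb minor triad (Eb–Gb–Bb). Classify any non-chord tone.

The harmony at that moment is Eb minor triad (Eb, Gb, Bb); Ab5 is not a chord tone.
It is approached by step down from Bb5 and left by step up to Bb5.
Step away and step back to the same note — a neighbor tone (lower neighbor).

Ab5 is a neighbor tone.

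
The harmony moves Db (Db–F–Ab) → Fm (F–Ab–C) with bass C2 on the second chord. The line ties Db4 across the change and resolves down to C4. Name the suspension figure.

9–8 suspension.

At the second chord the bass is C2. The suspended Db4 lies a ninth above the bass; after resolving down by step to C4, the interval above the bass becomes an octave.
Suspension figures are named by those two intervals: 9–8.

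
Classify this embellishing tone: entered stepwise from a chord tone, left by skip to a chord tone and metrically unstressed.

Escape tone.

Approach: by step. Departure: by leap. Metric position: weak.
Step in, leap out, from a weak position — an escape tone (échappée). (It is the mirror image of the appoggiatura, which leaps in and steps out on a strong beat.)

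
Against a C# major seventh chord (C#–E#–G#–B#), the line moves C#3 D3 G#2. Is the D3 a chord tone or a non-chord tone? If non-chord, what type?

Non-chord tone — an escape tone.

The harmony at that moment is C# major seventh chord (C#, E#, G#, B#); D3 is not a chord tone.
It is approached by step up from C#3 and left by leap down to G#2.
Step in, leap out — an escape tone.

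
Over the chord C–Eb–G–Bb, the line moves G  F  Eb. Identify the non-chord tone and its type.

The harmony at that moment is C minor seventh chord (C, Eb, G, Bb); F is not a chord tone.
It is approached by step down from G and left by step down to Eb.
Step in, step out in the same direction — a passing tone.

F is a passing tone.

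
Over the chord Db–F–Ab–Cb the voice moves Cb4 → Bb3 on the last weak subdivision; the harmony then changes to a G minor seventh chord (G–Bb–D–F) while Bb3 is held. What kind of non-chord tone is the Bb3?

Bb3 is an anticipation.

The harmony at that moment is Db dominant seventh chord (Db, F, Ab, Cb); Bb3 is not a chord tone.
It is approached by step down from Cb4 and then sustained as the same pitch into the next harmony.
Arriving early and becoming a chord tone when the harmony changes — an anticipation.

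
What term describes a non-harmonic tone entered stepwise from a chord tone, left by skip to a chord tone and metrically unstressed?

Escape tone.

Approach: by step. Departure: by leap. Metric position: weak.
Step in, leap out, from a weak position — an escape tone (échappée). (It is the mirror image of the appoggiatura, which leaps in and steps out on a strong beat.)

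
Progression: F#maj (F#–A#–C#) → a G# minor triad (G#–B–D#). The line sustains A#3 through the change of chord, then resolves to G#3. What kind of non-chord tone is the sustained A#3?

The harmony at that moment is G# minor triad (G#, B, D#); A#3 is not a chord tone.
It is held over (the same pitch as the preceding A#3) and left by step down to G#3.
Held over from the previous chord and resolving down by step — a suspension.

A#3 is a suspension.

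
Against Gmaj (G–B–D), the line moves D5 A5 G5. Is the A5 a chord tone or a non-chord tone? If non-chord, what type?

Non-chord tone — an appoggiatura.

The harmony at that moment is G major triad (G, B, D); A5 is not a chord tone.
It is approached by leap up from D5 and left by step down to G5.
Leap in, step out — an appoggiatura.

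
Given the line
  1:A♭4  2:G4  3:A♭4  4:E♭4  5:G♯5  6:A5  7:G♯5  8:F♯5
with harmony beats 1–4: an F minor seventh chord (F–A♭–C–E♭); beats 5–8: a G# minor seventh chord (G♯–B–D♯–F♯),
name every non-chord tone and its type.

G4 (beat 2) — neighbor tone; A5 (beat 6) — neighbor tone.

The harmony at that moment is F minor seventh chord (F, A♭, C, E♭); G4 is not a chord tone.
It is approached by step down from A♭4 and left by step up to A♭4.
Step away and step back to the same note — a neighbor tone (lower neighbor).
The harmony at that moment is G♯ minor seventh chord (G♯, B, D♯, F♯); A5 is not a chord tone.
It is approached by step up from G♯5 and left by step down to G♯5.
Step away and step back to the same note — a neighbor tone (upper neighbor).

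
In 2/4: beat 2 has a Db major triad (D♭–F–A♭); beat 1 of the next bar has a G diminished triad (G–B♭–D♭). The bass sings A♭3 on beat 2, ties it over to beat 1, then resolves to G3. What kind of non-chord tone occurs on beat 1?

The harmony at that moment is G diminished triad (G, B♭, D♭); A♭3 is not a chord tone.
It is held over (the same pitch as the preceding A♭3) and left by step down to G3.
Held over from the previous chord and resolving down by step — a suspension.

Suspension.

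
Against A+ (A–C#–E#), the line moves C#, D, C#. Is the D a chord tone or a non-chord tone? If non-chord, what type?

The harmony at that moment is A augmented triad (A, C#, E#); D is not a chord tone.
It is approached by step up from C# and left by step down to C#.
Step away and step back to the same note — a neighbor tone (upper neighbor).

Non-chord tone — a neighbor tone.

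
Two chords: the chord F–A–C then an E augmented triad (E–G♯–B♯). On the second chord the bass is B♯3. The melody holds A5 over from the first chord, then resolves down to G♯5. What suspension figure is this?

7–6 suspension.

At the second chord the bass is B♯3. The suspended A5 lies a seventh above the bass; after resolving down by step to G♯5, the interval above the bass becomes a sixth.
Suspension figures are named by those two intervals: 7–6.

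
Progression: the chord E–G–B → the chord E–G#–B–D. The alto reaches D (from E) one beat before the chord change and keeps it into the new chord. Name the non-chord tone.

D is an anticipation.

The harmony at that moment is E minor triad (E, G, B); D is not a chord tone.
It is approached by step down from E and then sustained as the same pitch into the next harmony.
Arriving early and becoming a chord tone when the harmony changes — an anticipation.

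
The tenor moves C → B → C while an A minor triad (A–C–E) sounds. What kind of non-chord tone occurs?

The harmony at that moment is A minor triad (A, C, E); B is not a chord tone.
It is approached by step down from C and left by step up to C.
Step away and step back to the same note — a neighbor tone (lower neighbor).

B is a neighbor tone.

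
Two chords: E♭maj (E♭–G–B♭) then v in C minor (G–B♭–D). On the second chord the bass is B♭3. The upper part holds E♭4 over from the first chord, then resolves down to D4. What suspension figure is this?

At the second chord the bass is B♭3. The suspended E♭4 lies a fourth above the bass; after resolving down by step to D4, the interval above the bass becomes a third.
Suspension figures are named by those two intervals: 4–3.

4–3 suspension.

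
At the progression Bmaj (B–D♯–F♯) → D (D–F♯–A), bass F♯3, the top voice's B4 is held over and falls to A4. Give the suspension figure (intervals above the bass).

4–3 suspension.

At the second chord the bass is F♯3. The suspended B4 lies a fourth above the bass; after resolving down by step to A4, the interval above the bass becomes a third.
Suspension figures are named by those two intervals: 4–3.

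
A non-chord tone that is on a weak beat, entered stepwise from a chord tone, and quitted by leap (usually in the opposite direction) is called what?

Approach: by step. Departure: by leap. Metric position: weak.
Step in, leap out, from a weak position — an escape tone (échappée). (It is the mirror image of the appoggiatura, which leaps in and steps out on a strong beat.)

Escape tone.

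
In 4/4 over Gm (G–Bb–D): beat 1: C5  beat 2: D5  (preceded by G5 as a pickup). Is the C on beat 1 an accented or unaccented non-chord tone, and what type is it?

The harmony at that moment is G minor triad (G, Bb, D); C5 is not a chord tone.
It is approached by leap down from G5 and left by step up to D5.
Leap in, step out — an appoggiatura.
It falls on the downbeat, so it is accented.

Accented appoggiatura.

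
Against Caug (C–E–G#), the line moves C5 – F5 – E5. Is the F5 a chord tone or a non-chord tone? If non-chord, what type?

Non-chord tone — an appoggiatura.

The harmony at that moment is C augmented triad (C, E, G#); F5 is not a chord tone.
It is approached by leap up from C5 and left by step down to E5.
Leap in, step out — an appoggiatura.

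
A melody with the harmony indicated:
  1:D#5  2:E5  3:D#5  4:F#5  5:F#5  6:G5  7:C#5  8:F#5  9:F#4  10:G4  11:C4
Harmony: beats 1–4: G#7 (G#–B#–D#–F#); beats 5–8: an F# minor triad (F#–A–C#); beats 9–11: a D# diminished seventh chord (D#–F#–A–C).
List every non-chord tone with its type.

E5 (beat 2) — neighbor tone; G5 (beat 6) — escape tone; G4 (beat 10) — escape tone.

The harmony at that moment is G# dominant seventh chord (G#, B#, D#, F#); E5 is not a chord tone.
It is approached by step up from D#5 and left by step down to D#5.
Step away and step back to the same note — a neighbor tone (upper neighbor).
The harmony at that moment is F# minor triad (F#, A, C#); G5 is not a chord tone.
It is approached by step up from F#5 and left by leap down to C#5.
Step in, leap out — an escape tone.
The harmony at that moment is D# diminished seventh chord (D#, F#, A, C); G4 is not a chord tone.
It is approached by step up from F#4 and left by leap down to C4.
Step in, leap out — an escape tone.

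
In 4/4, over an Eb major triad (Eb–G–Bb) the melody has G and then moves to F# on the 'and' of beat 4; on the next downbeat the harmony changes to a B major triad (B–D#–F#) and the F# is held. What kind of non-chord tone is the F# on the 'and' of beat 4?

Anticipation.

The harmony at that moment is Eb major triad (Eb, G, Bb); F# is not a chord tone.
It is approached by step down from G and then sustained as the same pitch into the next harmony.
Arriving early and becoming a chord tone when the harmony changes — an anticipation.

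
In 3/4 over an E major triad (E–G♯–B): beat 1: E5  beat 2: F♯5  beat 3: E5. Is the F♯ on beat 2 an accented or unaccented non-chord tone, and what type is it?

The harmony at that moment is E major triad (E, G♯, B); F♯5 is not a chord tone.
It is approached by step up from E5 and left by step down to E5.
Step away and step back to the same note — a neighbor tone (upper neighbor).
It falls on a weak beat, so it is unaccented.

Unaccented neighbor tone.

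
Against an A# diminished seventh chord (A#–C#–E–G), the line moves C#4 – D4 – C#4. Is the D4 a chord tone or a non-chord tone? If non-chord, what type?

The harmony at that moment is A# diminished seventh chord (A#, C#, E, G); D4 is not a chord tone.
It is approached by step up from C#4 and left by step down to C#4.
Step away and step back to the same note — a neighbor tone (upper neighbor).

Non-chord tone — a neighbor tone.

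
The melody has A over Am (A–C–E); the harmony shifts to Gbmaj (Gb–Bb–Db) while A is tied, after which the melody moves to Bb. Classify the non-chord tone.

A is a retardation.

The harmony at that moment is Gb major triad (Gb, Bb, Db); A is not a chord tone.
It is held over (the same pitch as the preceding A) and left by step up to Bb.
Held over from the previous chord and resolving up by step — a retardation.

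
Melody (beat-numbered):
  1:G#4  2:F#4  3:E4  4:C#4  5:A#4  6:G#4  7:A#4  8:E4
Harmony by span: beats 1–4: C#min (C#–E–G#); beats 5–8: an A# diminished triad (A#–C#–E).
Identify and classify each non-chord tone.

F#4 (beat 2) — passing tone; G#4 (beat 6) — neighbor tone.

The harmony at that moment is C# minor triad (C#, E, G#); F#4 is not a chord tone.
It is approached by step down from G#4 and left by step down to E4.
Step in, step out in the same direction — a passing tone.
The harmony at that moment is A# diminished triad (A#, C#, E); G#4 is not a chord tone.
It is approached by step down from A#4 and left by step up to A#4.
Step away and step back to the same note — a neighbor tone (lower neighbor).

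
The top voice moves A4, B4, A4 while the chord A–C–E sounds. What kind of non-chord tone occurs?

B4 is a neighbor tone.

The harmony at that moment is A minor triad (A, C, E); B4 is not a chord tone.
It is approached by step up from A4 and left by step down to A4.
Step away and step back to the same note — a neighbor tone (upper neighbor).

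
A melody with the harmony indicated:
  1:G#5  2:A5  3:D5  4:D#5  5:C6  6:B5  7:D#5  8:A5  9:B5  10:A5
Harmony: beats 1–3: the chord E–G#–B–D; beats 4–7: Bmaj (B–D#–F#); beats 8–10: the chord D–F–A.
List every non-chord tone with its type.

The harmony at that moment is E dominant seventh chord (E, G#, B, D); A5 is not a chord tone.
It is approached by step up from G#5 and left by leap down to D5.
Step in, leap out — an escape tone.
The harmony at that moment is B major triad (B, D#, F#); C6 is not a chord tone.
It is approached by leap up from D#5 and left by step down to B5.
Leap in, step out — an appoggiatura.
The harmony at that moment is D minor triad (D, F, A); B5 is not a chord tone.
It is approached by step up from A5 and left by step down to A5.
Step away and step back to the same note — a neighbor tone (upper neighbor).

A5 (beat 2) — escape tone; C6 (beat 5) — appoggiatura; B5 (beat 9) — neighbor tone.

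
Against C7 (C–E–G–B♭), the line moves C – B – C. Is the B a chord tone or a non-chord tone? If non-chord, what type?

The harmony at that moment is C dominant seventh chord (C, E, G, B♭); B is not a chord tone.
It is approached by step down from C and left by step up to C.
Step away and step back to the same note — a neighbor tone (lower neighbor).

Non-chord tone — a neighbor tone.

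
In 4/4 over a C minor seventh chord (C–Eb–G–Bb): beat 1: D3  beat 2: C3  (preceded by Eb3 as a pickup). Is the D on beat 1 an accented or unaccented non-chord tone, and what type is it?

The harmony at that moment is C minor seventh chord (C, Eb, G, Bb); D3 is not a chord tone.
It is approached by step down from Eb3 and left by step down to C3.
Step in, step out in the same direction — a passing tone.
It falls on the downbeat, so it is accented.

Accented passing tone.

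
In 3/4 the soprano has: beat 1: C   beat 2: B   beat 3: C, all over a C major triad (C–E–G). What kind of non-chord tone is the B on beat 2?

The harmony at that moment is C major triad (C, E, G); B is not a chord tone.
It is approached by step down from C and left by step up to C.
Step away and step back to the same note — a neighbor tone (lower neighbor).

Lower neighbor tone.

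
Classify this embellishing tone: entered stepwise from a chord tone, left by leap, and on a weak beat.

Escape tone.

Approach: by step. Departure: by leap. Metric position: weak.
Step in, leap out, from a weak position — an escape tone (échappée). (It is the mirror image of the appoggiatura, which leaps in and steps out on a strong beat.)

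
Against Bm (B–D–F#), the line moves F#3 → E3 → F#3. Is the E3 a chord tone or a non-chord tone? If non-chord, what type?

Non-chord tone — a neighbor tone.

The harmony at that moment is B minor triad (B, D, F#); E3 is not a chord tone.
It is approached by step down from F#3 and left by step up to F#3.
Step away and step back to the same note — a neighbor tone (lower neighbor).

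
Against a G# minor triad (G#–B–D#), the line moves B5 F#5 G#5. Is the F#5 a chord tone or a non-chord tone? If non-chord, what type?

Non-chord tone — an appoggiatura.

The harmony at that moment is G# minor triad (G#, B, D#); F#5 is not a chord tone.
It is approached by leap down from B5 and left by step up to G#5.
Leap in, step out — an appoggiatura.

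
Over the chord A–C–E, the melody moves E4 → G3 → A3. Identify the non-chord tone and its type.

G3 is an appoggiatura.

The harmony at that moment is A minor triad (A, C, E); G3 is not a chord tone.
It is approached by leap down from E4 and left by step up to A3.
Leap in, step out — an appoggiatura.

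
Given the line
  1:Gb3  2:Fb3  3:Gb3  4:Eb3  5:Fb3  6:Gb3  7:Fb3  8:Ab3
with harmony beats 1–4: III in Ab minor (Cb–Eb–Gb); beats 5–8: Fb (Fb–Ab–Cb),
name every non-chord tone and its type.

Fb3 (beat 2) — neighbor tone; Gb3 (beat 6) — neighbor tone.

The harmony at that moment is Cb major triad (Cb, Eb, Gb); Fb3 is not a chord tone.
It is approached by step down from Gb3 and left by step up to Gb3.
Step away and step back to the same note — a neighbor tone (lower neighbor).
The harmony at that moment is Fb major triad (Fb, Ab, Cb); Gb3 is not a chord tone.
It is approached by step up from Fb3 and left by step down to Fb3.
Step away and step back to the same note — a neighbor tone (upper neighbor).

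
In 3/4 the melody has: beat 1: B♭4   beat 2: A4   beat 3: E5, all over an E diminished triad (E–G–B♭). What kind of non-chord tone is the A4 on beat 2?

The harmony at that moment is E diminished triad (E, G, B♭); A4 is not a chord tone.
It is approached by step down from B♭4 and left by leap up to E5.
Step in, leap out, on a weak beat — an escape tone.

Escape tone.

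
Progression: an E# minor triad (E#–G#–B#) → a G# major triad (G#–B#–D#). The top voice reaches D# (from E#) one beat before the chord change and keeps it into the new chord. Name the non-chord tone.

The harmony at that moment is E# minor triad (E#, G#, B#); D# is not a chord tone.
It is approached by step down from E# and then sustained as the same pitch into the next harmony.
Arriving early and becoming a chord tone when the harmony changes — an anticipation.

D# is an anticipation.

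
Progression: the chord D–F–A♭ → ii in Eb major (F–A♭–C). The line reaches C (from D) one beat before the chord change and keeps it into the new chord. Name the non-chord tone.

The harmony at that moment is D diminished triad (D, F, A♭); C is not a chord tone.
It is approached by step down from D and then sustained as the same pitch into the next harmony.
Arriving early and becoming a chord tone when the harmony changes — an anticipation.

C is an anticipation.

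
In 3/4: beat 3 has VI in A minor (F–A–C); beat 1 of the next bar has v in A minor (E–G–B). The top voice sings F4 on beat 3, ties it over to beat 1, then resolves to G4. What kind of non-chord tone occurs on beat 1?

The harmony at that moment is E minor triad (E, G, B); F4 is not a chord tone.
It is held over (the same pitch as the preceding F4) and left by step up to G4.
Held over from the previous chord and resolving up by step — a retardation.

Retardation.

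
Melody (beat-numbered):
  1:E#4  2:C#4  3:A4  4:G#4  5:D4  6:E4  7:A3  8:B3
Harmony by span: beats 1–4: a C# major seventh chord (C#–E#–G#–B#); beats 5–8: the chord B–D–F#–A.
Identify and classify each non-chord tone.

A4 (beat 3) — appoggiatura; E4 (beat 6) — escape tone.

The harmony at that moment is C# major seventh chord (C#, E#, G#, B#); A4 is not a chord tone.
It is approached by leap up from C#4 and left by step down to G#4.
Leap in, step out — an appoggiatura.
The harmony at that moment is B minor seventh chord (B, D, F#, A); E4 is not a chord tone.
It is approached by step up from D4 and left by leap down to A3.
Step in, leap out — an escape tone.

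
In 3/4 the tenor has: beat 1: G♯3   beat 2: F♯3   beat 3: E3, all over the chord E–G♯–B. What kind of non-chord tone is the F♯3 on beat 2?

The harmony at that moment is E major triad (E, G♯, B); F♯3 is not a chord tone.
It is approached by step down from G♯3 and left by step down to E3.
Step in, step out in the same direction — a passing tone.

Passing tone.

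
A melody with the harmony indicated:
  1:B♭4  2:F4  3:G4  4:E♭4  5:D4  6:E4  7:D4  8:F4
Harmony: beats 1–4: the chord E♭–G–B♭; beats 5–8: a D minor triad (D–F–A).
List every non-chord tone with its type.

F4 (beat 2) — appoggiatura; E4 (beat 6) — neighbor tone.

The harmony at that moment is E♭ major triad (E♭, G, B♭); F4 is not a chord tone.
It is approached by leap down from B♭4 and left by step up to G4.
Leap in, step out — an appoggiatura.
The harmony at that moment is D minor triad (D, F, A); E4 is not a chord tone.
It is approached by step up from D4 and left by step down to D4.
Step away and step back to the same note — a neighbor tone (upper neighbor).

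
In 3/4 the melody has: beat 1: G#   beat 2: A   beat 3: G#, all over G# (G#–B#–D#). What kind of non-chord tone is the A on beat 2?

Upper neighbor tone.

The harmony at that moment is G# major triad (G#, B#, D#); A is not a chord tone.
It is approached by step up from G# and left by step down to G#.
Step away and step back to the same note — a neighbor tone (upper neighbor).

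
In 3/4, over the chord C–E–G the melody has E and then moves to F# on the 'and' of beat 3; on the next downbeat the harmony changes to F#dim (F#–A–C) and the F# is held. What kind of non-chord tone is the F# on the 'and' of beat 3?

The harmony at that moment is C major triad (C, E, G); F# is not a chord tone.
It is approached by step up from E and then sustained as the same pitch into the next harmony.
Arriving early and becoming a chord tone when the harmony changes — an anticipation.

Anticipation.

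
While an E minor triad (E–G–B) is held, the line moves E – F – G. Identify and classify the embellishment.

The harmony at that moment is E minor triad (E, G, B); F is not a chord tone.
It is approached by step up from E and left by step up to G.
Step in, step out in the same direction — a passing tone.

F is a passing tone.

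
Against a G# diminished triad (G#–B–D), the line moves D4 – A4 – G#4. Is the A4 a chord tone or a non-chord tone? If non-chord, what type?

The harmony at that moment is G# diminished triad (G#, B, D); A4 is not a chord tone.
It is approached by leap up from D4 and left by step down to G#4.
Leap in, step out — an appoggiatura.

Non-chord tone — an appoggiatura.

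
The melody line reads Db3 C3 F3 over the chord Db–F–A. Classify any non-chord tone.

C3 is an escape tone.

The harmony at that moment is Db augmented triad (Db, F, A); C3 is not a chord tone.
It is approached by step down from Db3 and left by leap up to F3.
Step in, leap out — an escape tone.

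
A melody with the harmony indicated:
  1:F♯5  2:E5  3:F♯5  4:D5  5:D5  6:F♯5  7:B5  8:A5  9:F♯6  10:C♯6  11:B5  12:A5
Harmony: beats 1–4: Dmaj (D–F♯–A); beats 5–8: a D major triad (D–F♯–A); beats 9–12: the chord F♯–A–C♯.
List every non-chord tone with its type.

The harmony at that moment is D major triad (D, F♯, A); E5 is not a chord tone.
It is approached by step down from F♯5 and left by step up to F♯5.
Step away and step back to the same note — a neighbor tone (lower neighbor).
The harmony at that moment is D major triad (D, F♯, A); B5 is not a chord tone.
It is approached by leap up from F♯5 and left by step down to A5.
Leap in, step out — an appoggiatura.
The harmony at that moment is F♯ minor triad (F♯, A, C♯); B5 is not a chord tone.
It is approached by step down from C♯6 and left by step down to A5.
Step in, step out in the same direction — a passing tone.

E5 (beat 2) — neighbor tone; B5 (beat 7) — appoggiatura; B5 (beat 11) — passing tone.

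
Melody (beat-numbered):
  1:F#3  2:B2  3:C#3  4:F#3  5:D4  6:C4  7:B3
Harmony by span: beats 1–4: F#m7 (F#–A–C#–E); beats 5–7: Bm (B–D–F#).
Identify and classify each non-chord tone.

B2 (beat 2) — appoggiatura; C4 (beat 6) — passing tone.

The harmony at that moment is F# minor seventh chord (F#, A, C#, E); B2 is not a chord tone.
It is approached by leap down from F#3 and left by step up to C#3.
Leap in, step out — an appoggiatura.
The harmony at that moment is B minor triad (B, D, F#); C4 is not a chord tone.
It is approached by step down from D4 and left by step down to B3.
Step in, step out in the same direction — a passing tone.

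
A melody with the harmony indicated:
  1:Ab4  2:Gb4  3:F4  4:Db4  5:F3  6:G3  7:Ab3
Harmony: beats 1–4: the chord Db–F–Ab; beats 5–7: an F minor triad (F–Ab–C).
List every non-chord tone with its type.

Gb4 (beat 2) — passing tone; G3 (beat 6) — passing tone.

The harmony at that moment is Db major triad (Db, F, Ab); Gb4 is not a chord tone.
It is approached by step down from Ab4 and left by step down to F4.
Step in, step out in the same direction — a passing tone.
The harmony at that moment is F minor triad (F, Ab, C); G3 is not a chord tone.
It is approached by step up from F3 and left by step up to Ab3.
Step in, step out in the same direction — a passing tone.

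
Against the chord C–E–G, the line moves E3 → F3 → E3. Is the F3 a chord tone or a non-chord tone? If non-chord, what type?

The harmony at that moment is C major triad (C, E, G); F3 is not a chord tone.
It is approached by step up from E3 and left by step down to E3.
Step away and step back to the same note — a neighbor tone (upper neighbor).

Non-chord tone — a neighbor tone.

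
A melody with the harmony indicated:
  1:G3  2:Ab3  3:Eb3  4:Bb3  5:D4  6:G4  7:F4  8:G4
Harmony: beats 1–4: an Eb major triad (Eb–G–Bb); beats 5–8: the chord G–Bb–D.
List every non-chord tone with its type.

Ab3 (beat 2) — escape tone; F4 (beat 7) — neighbor tone.

The harmony at that moment is Eb major triad (Eb, G, Bb); Ab3 is not a chord tone.
It is approached by step up from G3 and left by leap down to Eb3.
Step in, leap out — an escape tone.
The harmony at that moment is G minor triad (G, Bb, D); F4 is not a chord tone.
It is approached by step down from G4 and left by step up to G4.
Step away and step back to the same note — a neighbor tone (lower neighbor).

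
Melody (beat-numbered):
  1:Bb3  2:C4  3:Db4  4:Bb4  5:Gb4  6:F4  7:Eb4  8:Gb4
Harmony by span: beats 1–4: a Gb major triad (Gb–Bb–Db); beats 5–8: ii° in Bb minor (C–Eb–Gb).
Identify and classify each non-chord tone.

C4 (beat 2) — passing tone; F4 (beat 6) — passing tone.

The harmony at that moment is Gb major triad (Gb, Bb, Db); C4 is not a chord tone.
It is approached by step up from Bb3 and left by step up to Db4.
Step in, step out in the same direction — a passing tone.
The harmony at that moment is C diminished triad (C, Eb, Gb); F4 is not a chord tone.
It is approached by step down from Gb4 and left by step down to Eb4.
Step in, step out in the same direction — a passing tone.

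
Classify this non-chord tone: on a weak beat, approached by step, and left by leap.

Escape tone.

Approach: by step. Departure: by leap. Metric position: weak.
Step in, leap out, from a weak position — an escape tone (échappée). (It is the mirror image of the appoggiatura, which leaps in and steps out on a strong beat.)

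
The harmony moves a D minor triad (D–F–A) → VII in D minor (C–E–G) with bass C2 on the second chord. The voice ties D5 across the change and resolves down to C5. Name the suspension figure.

9–8 suspension.

At the second chord the bass is C2. The suspended D5 lies a ninth above the bass; after resolving down by step to C5, the interval above the bass becomes an octave.
Suspension figures are named by those two intervals: 9–8.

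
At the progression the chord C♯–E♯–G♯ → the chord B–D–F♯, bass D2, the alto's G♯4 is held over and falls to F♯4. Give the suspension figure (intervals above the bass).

4–3 suspension.

At the second chord the bass is D2. The suspended G♯4 lies a fourth above the bass; after resolving down by step to F♯4, the interval above the bass becomes a third.
Suspension figures are named by those two intervals: 4–3.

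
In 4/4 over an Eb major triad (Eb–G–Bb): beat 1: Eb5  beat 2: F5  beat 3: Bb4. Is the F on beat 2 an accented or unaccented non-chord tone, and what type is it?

The harmony at that moment is Eb major triad (Eb, G, Bb); F5 is not a chord tone.
It is approached by step up from Eb5 and left by leap down to Bb4.
Step in, leap out — an escape tone.
It falls on a weak beat, so it is unaccented.

Unaccented escape tone.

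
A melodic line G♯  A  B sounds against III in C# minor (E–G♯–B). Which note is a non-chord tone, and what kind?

A is a passing tone.

The harmony at that moment is E major triad (E, G♯, B); A is not a chord tone.
It is approached by step up from G♯ and left by step up to B.
Step in, step out in the same direction — a passing tone.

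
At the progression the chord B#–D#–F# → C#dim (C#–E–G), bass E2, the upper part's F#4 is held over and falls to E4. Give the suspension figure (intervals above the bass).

At the second chord the bass is E2. The suspended F#4 lies a ninth above the bass; after resolving down by step to E4, the interval above the bass becomes an octave.
Suspension figures are named by those two intervals: 9–8.

9–8 suspension.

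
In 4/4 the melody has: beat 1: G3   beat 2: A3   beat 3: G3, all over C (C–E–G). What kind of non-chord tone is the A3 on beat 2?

The harmony at that moment is C major triad (C, E, G); A3 is not a chord tone.
It is approached by step up from G3 and left by step down to G3.
Step away and step back to the same note — a neighbor tone (upper neighbor).

Upper neighbor tone.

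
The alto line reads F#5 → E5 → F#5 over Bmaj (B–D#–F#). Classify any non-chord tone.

The harmony at that moment is B major triad (B, D#, F#); E5 is not a chord tone.
It is approached by step down from F#5 and left by step up to F#5.
Step away and step back to the same note — a neighbor tone (lower neighbor).

E5 is a neighbor tone.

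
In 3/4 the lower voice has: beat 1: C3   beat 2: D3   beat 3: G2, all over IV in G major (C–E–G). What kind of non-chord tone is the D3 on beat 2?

The harmony at that moment is C major triad (C, E, G); D3 is not a chord tone.
It is approached by step up from C3 and left by leap down to G2.
Step in, leap out, on a weak beat — an escape tone.

Escape tone.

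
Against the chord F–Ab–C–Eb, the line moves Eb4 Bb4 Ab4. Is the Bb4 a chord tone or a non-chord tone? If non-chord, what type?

Non-chord tone — an appoggiatura.

The harmony at that moment is F minor seventh chord (F, Ab, C, Eb); Bb4 is not a chord tone.
It is approached by leap up from Eb4 and left by step down to Ab4.
Leap in, step out — an appoggiatura.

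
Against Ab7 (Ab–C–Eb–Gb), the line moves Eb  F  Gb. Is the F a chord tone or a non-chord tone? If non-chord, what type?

Non-chord tone — a passing tone.

The harmony at that moment is Ab dominant seventh chord (Ab, C, Eb, Gb); F is not a chord tone.
It is approached by step up from Eb and left by step up to Gb.
Step in, step out in the same direction — a passing tone.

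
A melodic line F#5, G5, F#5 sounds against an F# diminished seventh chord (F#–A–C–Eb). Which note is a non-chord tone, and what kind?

G5 is a neighbor tone.

The harmony at that moment is F# diminished seventh chord (F#, A, C, Eb); G5 is not a chord tone.
It is approached by step up from F#5 and left by step down to F#5.
Step away and step back to the same note — a neighbor tone (upper neighbor).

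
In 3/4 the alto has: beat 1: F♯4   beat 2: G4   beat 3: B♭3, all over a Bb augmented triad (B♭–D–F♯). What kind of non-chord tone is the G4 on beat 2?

The harmony at that moment is B♭ augmented triad (B♭, D, F♯); G4 is not a chord tone.
It is approached by step up from F♯4 and left by leap down to B♭3.
Step in, leap out, on a weak beat — an escape tone.

Escape tone.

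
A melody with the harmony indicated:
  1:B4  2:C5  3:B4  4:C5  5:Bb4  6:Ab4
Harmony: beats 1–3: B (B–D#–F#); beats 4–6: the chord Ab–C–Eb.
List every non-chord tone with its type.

The harmony at that moment is B major triad (B, D#, F#); C5 is not a chord tone.
It is approached by step up from B4 and left by step down to B4.
Step away and step back to the same note — a neighbor tone (upper neighbor).
The harmony at that moment is Ab major triad (Ab, C, Eb); Bb4 is not a chord tone.
It is approached by step down from C5 and left by step down to Ab4.
Step in, step out in the same direction — a passing tone.

C5 (beat 2) — neighbor tone; Bb4 (beat 5) — passing tone.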